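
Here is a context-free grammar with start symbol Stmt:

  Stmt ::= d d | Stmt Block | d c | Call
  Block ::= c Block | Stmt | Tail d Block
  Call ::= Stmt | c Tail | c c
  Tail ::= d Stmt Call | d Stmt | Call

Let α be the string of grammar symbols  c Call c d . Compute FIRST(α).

c is a terminal; add {c} and stop.

{ c }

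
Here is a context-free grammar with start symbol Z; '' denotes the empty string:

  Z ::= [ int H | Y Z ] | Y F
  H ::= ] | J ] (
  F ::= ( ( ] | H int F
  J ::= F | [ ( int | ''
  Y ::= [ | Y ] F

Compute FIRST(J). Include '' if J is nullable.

From J ::= F: add FIRST(F) = { (, [, ] }.
J ::= [ ( int contributes {[}.
J ::= '' contributes ''.
Union: FIRST(J) = { (, [, ], '' }.

{ (, [, ], '' }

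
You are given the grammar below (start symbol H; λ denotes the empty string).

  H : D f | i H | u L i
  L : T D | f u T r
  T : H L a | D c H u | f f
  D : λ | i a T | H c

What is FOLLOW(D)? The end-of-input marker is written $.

{ a, c, f, i }

In H : D f: add FIRST(f) = { f }.
In L : T D: D is at the end, add FOLLOW(L) = { a, i }.
In T : D c H u: add FIRST(c H u) = { c }.
Union: FOLLOW(D) = { a, c, f, i }.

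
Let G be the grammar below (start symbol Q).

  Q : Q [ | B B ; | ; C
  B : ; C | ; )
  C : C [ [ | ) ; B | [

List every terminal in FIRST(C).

{ ), [ }

From C : C [ [: add FIRST(C) = { ), [ }.
C : ) ; B contributes {)}.
C : [ contributes {[}.
Union: FIRST(C) = { ), [ }.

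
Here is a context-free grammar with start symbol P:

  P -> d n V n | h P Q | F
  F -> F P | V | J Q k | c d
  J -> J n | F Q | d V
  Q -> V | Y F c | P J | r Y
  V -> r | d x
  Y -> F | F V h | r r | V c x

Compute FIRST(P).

P -> d n V n contributes {d}.
P -> h P Q contributes {h}.
From P -> F: add FIRST(F) = { c, d, r }.
Union: FIRST(P) = { c, d, h, r }.

{ c, d, h, r }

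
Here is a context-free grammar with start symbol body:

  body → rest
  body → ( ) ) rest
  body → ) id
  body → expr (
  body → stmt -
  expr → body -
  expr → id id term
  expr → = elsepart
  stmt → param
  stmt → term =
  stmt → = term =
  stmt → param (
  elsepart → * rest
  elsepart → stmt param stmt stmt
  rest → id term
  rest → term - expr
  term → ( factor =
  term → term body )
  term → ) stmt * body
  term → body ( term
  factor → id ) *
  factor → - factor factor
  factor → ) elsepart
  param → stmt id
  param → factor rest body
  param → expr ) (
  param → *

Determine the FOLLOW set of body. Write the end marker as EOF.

body is the start symbol, so EOF ∈ FOLLOW(body).
In expr → body -: add FIRST(-) = { - }.
In term → term body ): add FIRST()) = { ) }.
In term → ) stmt * body: body is at the end, add FOLLOW(term) = { EOF, (, ), *, -, =, id }.
In term → body ( term: add FIRST(( term) = { ( }.
In param → factor rest body: body is at the end, add FOLLOW(param) = { EOF, (, ), *, -, =, id }.
Union: FOLLOW(body) = { EOF, (, ), *, -, =, id }.

{ EOF, (, ), *, -, =, id }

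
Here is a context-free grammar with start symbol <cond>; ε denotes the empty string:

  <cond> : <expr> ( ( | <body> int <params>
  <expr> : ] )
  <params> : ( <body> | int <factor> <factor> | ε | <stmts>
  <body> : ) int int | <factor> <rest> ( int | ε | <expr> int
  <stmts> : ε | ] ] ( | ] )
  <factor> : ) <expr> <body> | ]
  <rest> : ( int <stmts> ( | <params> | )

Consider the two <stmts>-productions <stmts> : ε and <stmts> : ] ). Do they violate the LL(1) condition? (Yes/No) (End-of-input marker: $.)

FIRST(ε) = { ε } and FIRST(] )) = { ] }.
The first is nullable but FOLLOW(<stmts>) = { $, ( } is disjoint from FIRST of the second.

No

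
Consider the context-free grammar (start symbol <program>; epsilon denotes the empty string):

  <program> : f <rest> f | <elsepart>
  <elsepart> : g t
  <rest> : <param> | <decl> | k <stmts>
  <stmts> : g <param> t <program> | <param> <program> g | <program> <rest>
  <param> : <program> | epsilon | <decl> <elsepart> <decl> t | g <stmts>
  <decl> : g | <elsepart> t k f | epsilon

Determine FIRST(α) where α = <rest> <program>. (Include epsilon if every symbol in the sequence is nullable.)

{ f, g, k }

Add FIRST(<rest>)\{epsilon} = { f, g, k }; <rest> is nullable, continue.
Add FIRST(<program>) = { f, g }; <program> is not nullable, stop.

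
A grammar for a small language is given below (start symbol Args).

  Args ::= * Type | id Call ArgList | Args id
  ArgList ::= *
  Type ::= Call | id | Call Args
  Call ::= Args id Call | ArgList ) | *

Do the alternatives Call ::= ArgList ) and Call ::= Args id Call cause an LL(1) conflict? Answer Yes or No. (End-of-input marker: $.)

FIRST(ArgList )) = { * } and FIRST(Args id Call) = { *, id }.
Both contain *, so the two alternatives are not disjoint — LL(1) conflict.

Yes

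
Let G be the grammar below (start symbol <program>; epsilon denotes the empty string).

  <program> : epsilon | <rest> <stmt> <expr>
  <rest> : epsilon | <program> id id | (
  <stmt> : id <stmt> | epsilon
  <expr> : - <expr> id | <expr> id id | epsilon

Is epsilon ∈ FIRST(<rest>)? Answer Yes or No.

Yes

<rest> has an epsilon-production, so <rest> ⇒ epsilon.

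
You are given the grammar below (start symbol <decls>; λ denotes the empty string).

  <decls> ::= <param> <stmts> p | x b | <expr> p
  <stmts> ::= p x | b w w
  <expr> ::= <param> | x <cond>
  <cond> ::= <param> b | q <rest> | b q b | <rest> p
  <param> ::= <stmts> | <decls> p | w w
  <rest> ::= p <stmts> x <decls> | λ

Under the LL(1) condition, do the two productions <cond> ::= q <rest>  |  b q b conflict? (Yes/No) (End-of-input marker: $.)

FIRST(q <rest>) = { q } and FIRST(b q b) = { b }.
The FIRST sets are disjoint and neither alternative is nullable — no conflict.

No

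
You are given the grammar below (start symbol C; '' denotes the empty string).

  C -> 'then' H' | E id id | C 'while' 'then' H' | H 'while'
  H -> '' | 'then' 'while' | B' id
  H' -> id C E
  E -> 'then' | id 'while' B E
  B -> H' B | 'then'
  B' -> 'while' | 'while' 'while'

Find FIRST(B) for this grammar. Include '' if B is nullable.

{ 'then', id }

From B -> H' B: add FIRST(H') = { id }.
B -> 'then' contributes {'then'}.
Union: FIRST(B) = { 'then', id }.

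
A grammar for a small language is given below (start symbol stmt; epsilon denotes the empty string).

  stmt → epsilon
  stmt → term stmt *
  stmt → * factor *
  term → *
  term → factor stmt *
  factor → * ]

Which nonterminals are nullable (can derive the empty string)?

Directly nullable (have an epsilon-production): stmt.
No other nonterminal has a production whose RHS symbols are all nullable.

{ stmt }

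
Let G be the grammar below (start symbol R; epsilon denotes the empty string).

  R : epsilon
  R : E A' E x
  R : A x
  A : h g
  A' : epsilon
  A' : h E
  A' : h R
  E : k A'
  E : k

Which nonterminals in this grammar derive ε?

{ A', R }

Directly nullable (have an epsilon-production): R, A'.
No other nonterminal has a production whose RHS symbols are all nullable.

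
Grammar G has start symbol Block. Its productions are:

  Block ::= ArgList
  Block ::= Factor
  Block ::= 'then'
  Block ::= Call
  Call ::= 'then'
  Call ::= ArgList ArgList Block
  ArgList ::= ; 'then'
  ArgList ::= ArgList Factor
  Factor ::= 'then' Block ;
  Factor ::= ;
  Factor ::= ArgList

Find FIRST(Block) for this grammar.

{ 'then', ; }

From Block ::= ArgList: add FIRST(ArgList) = { ; }.
From Block ::= Factor: add FIRST(Factor) = { 'then', ; }.
Block ::= 'then' contributes {'then'}.
From Block ::= Call: add FIRST(Call) = { 'then', ; }.
Union: FIRST(Block) = { 'then', ; }.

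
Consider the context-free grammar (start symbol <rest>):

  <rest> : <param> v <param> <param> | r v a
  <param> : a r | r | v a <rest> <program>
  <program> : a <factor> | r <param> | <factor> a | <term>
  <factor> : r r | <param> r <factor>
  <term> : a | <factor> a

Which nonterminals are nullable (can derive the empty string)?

No nonterminal has an empty production or an RHS whose symbols are all nullable.

{ } (none)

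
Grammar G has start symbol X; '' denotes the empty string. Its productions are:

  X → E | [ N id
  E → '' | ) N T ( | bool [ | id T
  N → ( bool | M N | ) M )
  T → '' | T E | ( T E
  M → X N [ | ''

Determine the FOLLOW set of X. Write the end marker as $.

{ $, (, ), [, bool, id }

X is the start symbol, so $ ∈ FOLLOW(X).
In M → X N [: add FIRST(N [) = { (, ), [, bool, id }.
Union: FOLLOW(X) = { $, (, ), [, bool, id }.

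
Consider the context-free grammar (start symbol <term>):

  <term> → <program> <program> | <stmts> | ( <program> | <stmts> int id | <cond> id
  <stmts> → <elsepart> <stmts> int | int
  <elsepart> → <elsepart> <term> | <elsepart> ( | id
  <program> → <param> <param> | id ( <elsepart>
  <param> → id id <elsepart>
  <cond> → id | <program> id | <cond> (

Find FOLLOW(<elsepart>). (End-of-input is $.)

In <stmts> → <elsepart> <stmts> int: add FIRST(<stmts> int) = { id, int }.
In <elsepart> → <elsepart> <term>: add FIRST(<term>) = { (, id, int }.
In <elsepart> → <elsepart> (: add FIRST(() = { ( }.
In <program> → id ( <elsepart>: <elsepart> is at the end, add FOLLOW(<program>) = { $, (, id, int }.
In <param> → id id <elsepart>: <elsepart> is at the end, add FOLLOW(<param>) = { $, (, id, int }.
Union: FOLLOW(<elsepart>) = { $, (, id, int }.

{ $, (, id, int }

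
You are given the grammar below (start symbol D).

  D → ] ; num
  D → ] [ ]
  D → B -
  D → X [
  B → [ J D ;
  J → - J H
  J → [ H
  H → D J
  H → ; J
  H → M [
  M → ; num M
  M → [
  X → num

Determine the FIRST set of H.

{ ;, [, ], num }

From H → D J: add FIRST(D) = { [, ], num }.
H → ; J contributes {;}.
From H → M [: add FIRST(M) = { ;, [ }.
Union: FIRST(H) = { ;, [, ], num }.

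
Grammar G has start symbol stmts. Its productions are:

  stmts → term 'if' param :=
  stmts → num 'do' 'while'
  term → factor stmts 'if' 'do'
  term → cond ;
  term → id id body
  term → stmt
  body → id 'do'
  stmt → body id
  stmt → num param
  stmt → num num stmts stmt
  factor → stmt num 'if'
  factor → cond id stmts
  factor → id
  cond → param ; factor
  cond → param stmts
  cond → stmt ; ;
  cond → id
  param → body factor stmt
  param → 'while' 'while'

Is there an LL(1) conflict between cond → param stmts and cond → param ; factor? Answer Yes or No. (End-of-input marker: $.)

FIRST(param stmts) = { 'while', id } and FIRST(param ; factor) = { 'while', id }.
Both contain 'while', so the two alternatives are not disjoint — LL(1) conflict.

Yes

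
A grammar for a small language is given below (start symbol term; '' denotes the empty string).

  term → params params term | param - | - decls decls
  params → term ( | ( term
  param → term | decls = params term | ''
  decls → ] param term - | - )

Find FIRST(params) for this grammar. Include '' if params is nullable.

{ (, -, ] }

From params → term (: add FIRST(term) = { (, -, ] }.
params → ( term contributes {(}.
Union: FIRST(params) = { (, -, ] }.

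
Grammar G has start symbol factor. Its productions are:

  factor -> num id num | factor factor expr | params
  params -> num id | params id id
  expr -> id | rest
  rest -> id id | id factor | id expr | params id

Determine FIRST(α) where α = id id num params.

id is a terminal; add {id} and stop.

{ id }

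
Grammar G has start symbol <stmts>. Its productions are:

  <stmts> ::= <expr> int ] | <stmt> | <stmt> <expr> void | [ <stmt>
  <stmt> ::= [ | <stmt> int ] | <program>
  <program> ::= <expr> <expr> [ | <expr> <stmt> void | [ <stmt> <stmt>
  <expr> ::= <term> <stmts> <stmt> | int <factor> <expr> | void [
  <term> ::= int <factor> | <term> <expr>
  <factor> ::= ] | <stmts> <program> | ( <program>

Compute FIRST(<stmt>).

{ [, int, void }

<stmt> ::= [ contributes {[}.
From <stmt> ::= <stmt> int ]: add FIRST(<stmt>) = { [, int, void }.
From <stmt> ::= <program>: add FIRST(<program>) = { [, int, void }.
Union: FIRST(<stmt>) = { [, int, void }.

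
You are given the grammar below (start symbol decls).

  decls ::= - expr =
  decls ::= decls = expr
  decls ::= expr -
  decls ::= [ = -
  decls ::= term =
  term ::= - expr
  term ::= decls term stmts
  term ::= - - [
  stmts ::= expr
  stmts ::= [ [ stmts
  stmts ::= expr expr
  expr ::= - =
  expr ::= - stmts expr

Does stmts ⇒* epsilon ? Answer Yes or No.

No nonterminal in this grammar is nullable.
No production of stmts has an RHS whose symbols are all nullable, so stmts is not nullable.

No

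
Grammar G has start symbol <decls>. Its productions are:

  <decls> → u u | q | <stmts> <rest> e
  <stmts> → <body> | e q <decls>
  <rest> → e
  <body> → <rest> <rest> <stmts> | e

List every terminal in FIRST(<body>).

{ e }

From <body> → <rest> <rest> <stmts>: add FIRST(<rest>) = { e }.
<body> → e contributes {e}.
Union: FIRST(<body>) = { e }.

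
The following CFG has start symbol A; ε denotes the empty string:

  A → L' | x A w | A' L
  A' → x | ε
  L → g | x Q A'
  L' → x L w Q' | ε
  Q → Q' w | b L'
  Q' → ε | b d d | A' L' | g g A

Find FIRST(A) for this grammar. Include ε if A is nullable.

{ g, x, ε }

From A → L': add FIRST(L') = { x, ε } (including ε since L' is nullable).
A → x A w contributes {x}.
From A → A' L: A' nullable, take FIRST(A') ∪ FIRST(L) = { g, x }.
Union: FIRST(A) = { g, x, ε }.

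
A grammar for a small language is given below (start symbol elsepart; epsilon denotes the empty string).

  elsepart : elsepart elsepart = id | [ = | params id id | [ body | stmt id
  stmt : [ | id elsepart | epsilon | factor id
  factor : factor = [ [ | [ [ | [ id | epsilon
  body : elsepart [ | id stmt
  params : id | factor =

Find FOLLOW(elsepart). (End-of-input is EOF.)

elsepart is the start symbol, so EOF ∈ FOLLOW(elsepart).
In elsepart : elsepart elsepart = id: add FIRST(elsepart = id) = { =, [, id }.
In elsepart : elsepart elsepart = id: add FIRST(= id) = { = }.
In stmt : id elsepart: elsepart is at the end, add FOLLOW(stmt) = { EOF, =, [, id }.
In body : elsepart [: add FIRST([) = { [ }.
Union: FOLLOW(elsepart) = { EOF, =, [, id }.

{ EOF, =, [, id }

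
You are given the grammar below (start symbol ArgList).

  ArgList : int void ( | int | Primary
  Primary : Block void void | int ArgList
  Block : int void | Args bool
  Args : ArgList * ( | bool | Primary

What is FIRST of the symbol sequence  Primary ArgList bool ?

{ bool, int }

Add FIRST(Primary) = { bool, int }; Primary is not nullable, stop.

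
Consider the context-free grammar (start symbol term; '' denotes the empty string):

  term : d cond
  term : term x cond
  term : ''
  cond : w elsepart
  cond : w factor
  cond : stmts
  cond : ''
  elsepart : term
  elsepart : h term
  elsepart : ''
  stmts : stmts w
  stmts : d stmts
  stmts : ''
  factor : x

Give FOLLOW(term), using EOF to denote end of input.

term is the start symbol, so EOF ∈ FOLLOW(term).
In term : term x cond: add FIRST(x cond) = { x }.
In elsepart : term: term is at the end, add FOLLOW(elsepart) = { EOF, x }.
In elsepart : h term: term is at the end, add FOLLOW(elsepart) = { EOF, x }.
Union: FOLLOW(term) = { EOF, x }.

{ EOF, x }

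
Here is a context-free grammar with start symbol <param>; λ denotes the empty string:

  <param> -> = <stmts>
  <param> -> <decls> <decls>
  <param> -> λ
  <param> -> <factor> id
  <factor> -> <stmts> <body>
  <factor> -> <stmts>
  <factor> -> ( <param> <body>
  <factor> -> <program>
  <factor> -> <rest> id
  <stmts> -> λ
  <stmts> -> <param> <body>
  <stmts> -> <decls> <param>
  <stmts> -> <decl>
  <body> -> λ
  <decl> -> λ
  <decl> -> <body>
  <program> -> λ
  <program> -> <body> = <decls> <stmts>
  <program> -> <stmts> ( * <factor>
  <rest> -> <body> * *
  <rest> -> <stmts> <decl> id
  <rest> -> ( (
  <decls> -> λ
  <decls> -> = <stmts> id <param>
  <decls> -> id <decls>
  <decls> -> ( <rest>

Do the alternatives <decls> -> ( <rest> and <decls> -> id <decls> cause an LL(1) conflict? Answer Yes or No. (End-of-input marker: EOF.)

FIRST(( <rest>) = { ( } and FIRST(id <decls>) = { id }.
The FIRST sets are disjoint and neither alternative is nullable — no conflict.

No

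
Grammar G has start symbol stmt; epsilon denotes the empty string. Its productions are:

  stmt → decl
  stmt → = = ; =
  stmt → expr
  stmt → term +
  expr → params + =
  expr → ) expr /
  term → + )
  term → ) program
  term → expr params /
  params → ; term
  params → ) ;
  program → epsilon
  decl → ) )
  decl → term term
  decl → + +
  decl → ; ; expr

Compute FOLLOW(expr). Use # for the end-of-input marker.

In stmt → expr: expr is at the end, add FOLLOW(stmt) = { # }.
In expr → ) expr /: add FIRST(/) = { / }.
In term → expr params /: add FIRST(params /) = { ), ; }.
In decl → ; ; expr: expr is at the end, add FOLLOW(decl) = { # }.
Union: FOLLOW(expr) = { #, ), /, ; }.

{ #, ), /, ; }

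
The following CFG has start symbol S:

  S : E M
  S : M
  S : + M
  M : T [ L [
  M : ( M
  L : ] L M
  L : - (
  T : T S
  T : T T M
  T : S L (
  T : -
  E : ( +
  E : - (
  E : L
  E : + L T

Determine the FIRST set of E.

{ (, +, -, ] }

E : ( + contributes {(}.
E : - ( contributes {-}.
From E : L: add FIRST(L) = { -, ] }.
E : + L T contributes {+}.
Union: FIRST(E) = { (, +, -, ] }.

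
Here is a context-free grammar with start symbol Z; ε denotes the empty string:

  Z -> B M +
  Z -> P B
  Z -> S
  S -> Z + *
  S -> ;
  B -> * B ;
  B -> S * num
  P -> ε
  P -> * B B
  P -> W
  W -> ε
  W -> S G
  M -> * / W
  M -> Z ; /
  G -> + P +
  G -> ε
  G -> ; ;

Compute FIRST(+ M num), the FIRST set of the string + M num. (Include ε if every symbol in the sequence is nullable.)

{ + }

+ is a terminal; add {+} and stop.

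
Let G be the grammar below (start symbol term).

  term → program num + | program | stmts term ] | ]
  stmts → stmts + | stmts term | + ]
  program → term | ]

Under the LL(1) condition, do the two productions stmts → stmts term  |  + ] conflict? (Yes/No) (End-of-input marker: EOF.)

Yes

FIRST(stmts term) = { + } and FIRST(+ ]) = { + }.
Both contain +, so the two alternatives are not disjoint — LL(1) conflict.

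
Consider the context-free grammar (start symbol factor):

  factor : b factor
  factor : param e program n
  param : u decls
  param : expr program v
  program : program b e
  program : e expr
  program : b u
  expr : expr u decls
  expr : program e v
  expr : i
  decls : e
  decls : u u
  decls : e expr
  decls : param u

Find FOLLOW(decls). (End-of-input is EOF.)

{ b, e, n, u, v }

In param : u decls: decls is at the end, add FOLLOW(param) = { e, u }.
In expr : expr u decls: decls is at the end, add FOLLOW(expr) = { b, e, n, u, v }.
Union: FOLLOW(decls) = { b, e, n, u, v }.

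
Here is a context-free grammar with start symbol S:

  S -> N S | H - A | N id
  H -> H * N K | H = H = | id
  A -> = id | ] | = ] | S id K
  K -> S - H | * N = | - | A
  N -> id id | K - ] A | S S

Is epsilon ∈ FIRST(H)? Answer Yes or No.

No nonterminal in this grammar is nullable.
No production of H has an RHS whose symbols are all nullable, so H is not nullable.

No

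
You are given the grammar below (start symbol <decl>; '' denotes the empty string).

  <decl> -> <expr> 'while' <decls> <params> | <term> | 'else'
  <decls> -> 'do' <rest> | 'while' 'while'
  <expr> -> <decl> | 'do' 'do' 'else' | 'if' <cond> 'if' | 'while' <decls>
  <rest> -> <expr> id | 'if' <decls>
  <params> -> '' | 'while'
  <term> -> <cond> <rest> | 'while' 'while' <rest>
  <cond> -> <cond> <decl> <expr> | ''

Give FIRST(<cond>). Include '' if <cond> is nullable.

{ 'do', 'else', 'if', 'while', '' }

From <cond> -> <cond> <decl> <expr>: <cond> nullable, take FIRST(<cond>) ∪ FIRST(<decl>) = { 'do', 'else', 'if', 'while' }.
<cond> -> '' contributes ''.
Union: FIRST(<cond>) = { 'do', 'else', 'if', 'while', '' }.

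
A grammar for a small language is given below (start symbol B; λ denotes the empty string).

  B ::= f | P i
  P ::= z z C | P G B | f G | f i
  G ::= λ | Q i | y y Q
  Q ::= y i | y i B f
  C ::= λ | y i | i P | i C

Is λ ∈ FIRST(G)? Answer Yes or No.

G has an λ-production, so G ⇒ λ.

Yes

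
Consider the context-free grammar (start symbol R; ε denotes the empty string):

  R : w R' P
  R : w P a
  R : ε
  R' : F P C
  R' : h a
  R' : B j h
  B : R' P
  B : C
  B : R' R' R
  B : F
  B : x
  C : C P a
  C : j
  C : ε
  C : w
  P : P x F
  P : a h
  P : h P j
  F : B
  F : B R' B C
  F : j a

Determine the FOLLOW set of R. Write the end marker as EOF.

R is the start symbol, so EOF ∈ FOLLOW(R).
In B : R' R' R: R is at the end, add FOLLOW(B) = { EOF, a, h, j, w, x }.
Union: FOLLOW(R) = { EOF, a, h, j, w, x }.

{ EOF, a, h, j, w, x }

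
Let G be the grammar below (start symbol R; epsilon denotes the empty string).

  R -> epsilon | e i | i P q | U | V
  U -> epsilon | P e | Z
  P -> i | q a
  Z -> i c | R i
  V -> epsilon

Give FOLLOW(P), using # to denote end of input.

In R -> i P q: add FIRST(q) = { q }.
In U -> P e: add FIRST(e) = { e }.
Union: FOLLOW(P) = { e, q }.

{ e, q }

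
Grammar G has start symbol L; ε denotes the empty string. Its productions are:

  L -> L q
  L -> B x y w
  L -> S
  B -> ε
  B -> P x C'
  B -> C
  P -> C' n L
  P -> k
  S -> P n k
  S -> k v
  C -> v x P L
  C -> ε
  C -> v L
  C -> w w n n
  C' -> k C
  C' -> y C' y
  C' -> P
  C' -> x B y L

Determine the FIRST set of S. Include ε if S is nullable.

From S -> P n k: add FIRST(P) = { k, x, y }.
S -> k v contributes {k}.
Union: FIRST(S) = { k, x, y }.

{ k, x, y }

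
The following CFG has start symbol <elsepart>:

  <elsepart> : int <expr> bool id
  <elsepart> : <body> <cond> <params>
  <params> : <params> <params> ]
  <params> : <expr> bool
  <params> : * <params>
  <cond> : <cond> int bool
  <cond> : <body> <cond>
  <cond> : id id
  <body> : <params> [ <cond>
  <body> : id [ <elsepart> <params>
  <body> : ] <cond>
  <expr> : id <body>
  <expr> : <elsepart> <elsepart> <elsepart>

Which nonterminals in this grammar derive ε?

{ } (none)

No nonterminal has an empty production or an RHS whose symbols are all nullable.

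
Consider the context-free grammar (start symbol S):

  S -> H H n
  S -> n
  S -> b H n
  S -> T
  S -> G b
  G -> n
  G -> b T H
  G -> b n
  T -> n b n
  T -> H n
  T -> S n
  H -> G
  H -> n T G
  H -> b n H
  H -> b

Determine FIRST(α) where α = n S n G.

{ n }

n is a terminal; add {n} and stop.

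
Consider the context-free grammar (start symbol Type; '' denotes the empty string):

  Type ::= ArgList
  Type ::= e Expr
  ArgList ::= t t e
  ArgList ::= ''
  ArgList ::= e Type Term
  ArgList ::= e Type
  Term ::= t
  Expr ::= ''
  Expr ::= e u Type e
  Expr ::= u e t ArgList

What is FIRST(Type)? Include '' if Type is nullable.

{ e, t, '' }

From Type ::= ArgList: add FIRST(ArgList) = { e, t, '' } (including '' since ArgList is nullable).
Type ::= e Expr contributes {e}.
Union: FIRST(Type) = { e, t, '' }.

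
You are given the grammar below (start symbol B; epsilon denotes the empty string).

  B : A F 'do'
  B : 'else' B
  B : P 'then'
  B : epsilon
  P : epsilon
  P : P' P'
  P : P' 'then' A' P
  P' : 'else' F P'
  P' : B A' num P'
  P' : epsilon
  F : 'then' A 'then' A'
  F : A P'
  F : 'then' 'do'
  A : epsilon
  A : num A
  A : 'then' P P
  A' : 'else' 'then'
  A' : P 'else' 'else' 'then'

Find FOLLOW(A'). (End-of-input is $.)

{ 'do', 'else', 'then', num }

In P : P' 'then' A' P: add FIRST(P)\{epsilon} = { 'do', 'else', 'then', num }.
  Since P is nullable, also add FOLLOW(P) = { 'do', 'else', 'then', num }.
In P' : B A' num P': add FIRST(num P') = { num }.
In F : 'then' A 'then' A': A' is at the end, add FOLLOW(F) = { 'do', 'else', 'then', num }.
Union: FOLLOW(A') = { 'do', 'else', 'then', num }.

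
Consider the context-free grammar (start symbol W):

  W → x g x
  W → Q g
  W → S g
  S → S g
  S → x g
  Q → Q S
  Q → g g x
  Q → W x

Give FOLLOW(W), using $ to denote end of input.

W is the start symbol, so $ ∈ FOLLOW(W).
In Q → W x: add FIRST(x) = { x }.
Union: FOLLOW(W) = { $, x }.

{ $, x }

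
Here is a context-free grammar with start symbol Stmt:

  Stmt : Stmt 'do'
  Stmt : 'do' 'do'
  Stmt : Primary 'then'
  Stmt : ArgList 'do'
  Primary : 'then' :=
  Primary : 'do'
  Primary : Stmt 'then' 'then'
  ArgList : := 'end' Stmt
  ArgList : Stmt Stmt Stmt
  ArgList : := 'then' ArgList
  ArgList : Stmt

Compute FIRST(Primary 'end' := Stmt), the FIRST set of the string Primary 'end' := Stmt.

{ 'do', 'then', := }

Add FIRST(Primary) = { 'do', 'then', := }; Primary is not nullable, stop.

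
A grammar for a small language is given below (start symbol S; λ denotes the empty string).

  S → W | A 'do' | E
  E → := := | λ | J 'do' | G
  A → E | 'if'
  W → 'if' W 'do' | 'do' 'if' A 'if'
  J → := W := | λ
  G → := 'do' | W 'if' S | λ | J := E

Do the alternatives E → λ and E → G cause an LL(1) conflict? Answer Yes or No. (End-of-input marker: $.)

Yes

FIRST(λ) = { λ } and FIRST(G) = { 'do', 'if', :=, λ }.
Both alternatives are nullable, violating the LL(1) condition.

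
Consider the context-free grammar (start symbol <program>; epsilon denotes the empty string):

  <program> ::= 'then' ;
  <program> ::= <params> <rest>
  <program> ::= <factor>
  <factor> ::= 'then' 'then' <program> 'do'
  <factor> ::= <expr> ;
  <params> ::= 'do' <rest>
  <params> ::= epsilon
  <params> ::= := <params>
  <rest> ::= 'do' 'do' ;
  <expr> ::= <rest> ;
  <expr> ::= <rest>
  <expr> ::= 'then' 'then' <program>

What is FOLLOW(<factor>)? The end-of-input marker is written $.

{ $, 'do', ; }

In <program> ::= <factor>: <factor> is at the end, add FOLLOW(<program>) = { $, 'do', ; }.
Union: FOLLOW(<factor>) = { $, 'do', ; }.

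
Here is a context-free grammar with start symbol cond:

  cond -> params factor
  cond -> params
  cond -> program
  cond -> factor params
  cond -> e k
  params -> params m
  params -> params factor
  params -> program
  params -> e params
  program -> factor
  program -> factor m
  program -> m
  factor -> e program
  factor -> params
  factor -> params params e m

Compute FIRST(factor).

factor -> e program contributes {e}.
From factor -> params: add FIRST(params) = { e, m }.
From factor -> params params e m: add FIRST(params) = { e, m }.
Union: FIRST(factor) = { e, m }.

{ e, m }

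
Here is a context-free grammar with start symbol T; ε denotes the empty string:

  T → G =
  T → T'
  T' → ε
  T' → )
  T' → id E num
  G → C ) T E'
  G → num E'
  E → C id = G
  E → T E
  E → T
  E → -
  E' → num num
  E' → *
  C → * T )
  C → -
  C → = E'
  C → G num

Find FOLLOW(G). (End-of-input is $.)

In T → G =: add FIRST(=) = { = }.
In E → C id = G: G is at the end, add FOLLOW(E) = { num }.
In C → G num: add FIRST(num) = { num }.
Union: FOLLOW(G) = { =, num }.

{ =, num }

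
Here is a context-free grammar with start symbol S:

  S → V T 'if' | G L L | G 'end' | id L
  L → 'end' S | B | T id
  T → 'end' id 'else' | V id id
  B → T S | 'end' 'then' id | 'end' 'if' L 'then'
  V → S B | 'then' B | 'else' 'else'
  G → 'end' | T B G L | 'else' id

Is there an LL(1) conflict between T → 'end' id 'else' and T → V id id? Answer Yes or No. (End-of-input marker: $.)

Yes

FIRST('end' id 'else') = { 'end' } and FIRST(V id id) = { 'else', 'end', 'then', id }.
Both contain 'end', so the two alternatives are not disjoint — LL(1) conflict.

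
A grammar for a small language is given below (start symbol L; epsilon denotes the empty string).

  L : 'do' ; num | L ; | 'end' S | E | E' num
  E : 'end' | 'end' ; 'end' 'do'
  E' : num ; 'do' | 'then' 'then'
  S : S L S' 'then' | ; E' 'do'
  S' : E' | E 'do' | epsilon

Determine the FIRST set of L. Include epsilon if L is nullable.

{ 'do', 'end', 'then', num }

L : 'do' ; num contributes {'do'}.
From L : L ;: add FIRST(L) = { 'do', 'end', 'then', num }.
L : 'end' S contributes {'end'}.
From L : E: add FIRST(E) = { 'end' }.
From L : E' num: add FIRST(E') = { 'then', num }.
Union: FIRST(L) = { 'do', 'end', 'then', num }.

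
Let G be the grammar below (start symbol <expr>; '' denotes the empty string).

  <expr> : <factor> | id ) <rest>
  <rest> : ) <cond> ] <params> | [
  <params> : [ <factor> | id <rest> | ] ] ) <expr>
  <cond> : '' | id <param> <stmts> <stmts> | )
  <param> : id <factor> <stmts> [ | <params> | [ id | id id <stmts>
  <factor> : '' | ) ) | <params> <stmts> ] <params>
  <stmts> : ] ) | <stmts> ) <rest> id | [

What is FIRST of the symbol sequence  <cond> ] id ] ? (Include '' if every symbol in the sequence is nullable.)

{ ), ], id }

Add FIRST(<cond>)\{''} = { ), id }; <cond> is nullable, continue.
] is a terminal; add {]} and stop.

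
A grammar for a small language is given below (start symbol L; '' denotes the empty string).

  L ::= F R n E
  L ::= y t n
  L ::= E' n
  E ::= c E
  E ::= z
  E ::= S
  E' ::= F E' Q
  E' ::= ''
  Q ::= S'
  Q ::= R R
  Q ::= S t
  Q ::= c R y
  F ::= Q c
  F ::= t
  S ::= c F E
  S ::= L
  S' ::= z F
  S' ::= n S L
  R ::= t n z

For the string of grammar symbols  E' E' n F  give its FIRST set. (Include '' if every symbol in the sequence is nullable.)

{ c, n, t, y, z }

Add FIRST(E')\{''} = { c, n, t, y, z }; E' is nullable, continue.
Add FIRST(E')\{''} = { c, n, t, y, z }; E' is nullable, continue.
n is a terminal; add {n} and stop.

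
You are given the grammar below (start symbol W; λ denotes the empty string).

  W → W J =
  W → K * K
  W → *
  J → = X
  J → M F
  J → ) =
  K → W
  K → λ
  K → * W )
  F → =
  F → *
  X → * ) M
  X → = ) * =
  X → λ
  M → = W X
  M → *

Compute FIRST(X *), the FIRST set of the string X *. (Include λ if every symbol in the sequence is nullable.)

Add FIRST(X)\{λ} = { *, = }; X is nullable, continue.
* is a terminal; add {*} and stop.

{ *, = }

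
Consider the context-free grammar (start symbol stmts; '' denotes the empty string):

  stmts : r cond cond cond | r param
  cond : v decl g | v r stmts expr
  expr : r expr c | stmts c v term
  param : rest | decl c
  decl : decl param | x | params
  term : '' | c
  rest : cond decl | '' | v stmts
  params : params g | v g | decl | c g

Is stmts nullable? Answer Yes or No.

No

Nullable nonterminals: param, rest, term.
No production of stmts has an RHS whose symbols are all nullable, so stmts is not nullable.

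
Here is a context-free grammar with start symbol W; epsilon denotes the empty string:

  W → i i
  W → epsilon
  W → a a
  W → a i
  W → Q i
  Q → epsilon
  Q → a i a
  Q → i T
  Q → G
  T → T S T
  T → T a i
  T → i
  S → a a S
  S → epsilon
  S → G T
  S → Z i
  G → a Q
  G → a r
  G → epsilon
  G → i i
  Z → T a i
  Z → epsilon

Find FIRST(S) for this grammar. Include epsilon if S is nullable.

S → a a S contributes {a}.
S → epsilon contributes epsilon.
From S → G T: G nullable, take FIRST(G) ∪ FIRST(T) = { a, i }.
From S → Z i: Z nullable, take FIRST(Z) ∪ {i} = { i }.
Union: FIRST(S) = { a, i, epsilon }.

{ a, i, epsilon }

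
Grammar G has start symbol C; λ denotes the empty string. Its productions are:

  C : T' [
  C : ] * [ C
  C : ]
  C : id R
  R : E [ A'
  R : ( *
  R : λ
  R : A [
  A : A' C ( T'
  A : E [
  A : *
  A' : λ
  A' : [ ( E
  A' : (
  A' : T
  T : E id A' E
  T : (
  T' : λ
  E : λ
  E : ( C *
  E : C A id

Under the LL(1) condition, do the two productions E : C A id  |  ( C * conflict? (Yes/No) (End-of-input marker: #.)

No

FIRST(C A id) = { [, ], id } and FIRST(( C *) = { ( }.
The FIRST sets are disjoint and neither alternative is nullable — no conflict.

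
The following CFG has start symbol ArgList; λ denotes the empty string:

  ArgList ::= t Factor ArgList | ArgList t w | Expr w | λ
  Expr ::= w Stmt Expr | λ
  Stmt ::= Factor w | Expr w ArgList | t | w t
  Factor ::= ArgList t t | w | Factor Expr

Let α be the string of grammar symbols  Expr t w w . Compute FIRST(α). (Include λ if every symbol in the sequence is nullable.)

{ t, w }

Add FIRST(Expr)\{λ} = { w }; Expr is nullable, continue.
t is a terminal; add {t} and stop.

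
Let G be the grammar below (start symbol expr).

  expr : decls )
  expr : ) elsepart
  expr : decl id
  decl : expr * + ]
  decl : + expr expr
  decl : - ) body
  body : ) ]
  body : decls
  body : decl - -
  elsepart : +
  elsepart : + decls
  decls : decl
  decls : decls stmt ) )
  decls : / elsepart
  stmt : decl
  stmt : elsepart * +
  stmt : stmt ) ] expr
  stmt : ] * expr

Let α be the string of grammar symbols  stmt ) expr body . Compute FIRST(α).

Add FIRST(stmt) = { ), +, -, /, ] }; stmt is not nullable, stop.

{ ), +, -, /, ] }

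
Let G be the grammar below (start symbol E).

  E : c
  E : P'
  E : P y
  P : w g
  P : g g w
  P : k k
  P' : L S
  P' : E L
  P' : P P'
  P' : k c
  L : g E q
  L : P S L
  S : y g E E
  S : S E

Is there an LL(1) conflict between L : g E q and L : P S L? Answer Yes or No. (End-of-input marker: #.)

FIRST(g E q) = { g } and FIRST(P S L) = { g, k, w }.
Both contain g, so the two alternatives are not disjoint — LL(1) conflict.

Yes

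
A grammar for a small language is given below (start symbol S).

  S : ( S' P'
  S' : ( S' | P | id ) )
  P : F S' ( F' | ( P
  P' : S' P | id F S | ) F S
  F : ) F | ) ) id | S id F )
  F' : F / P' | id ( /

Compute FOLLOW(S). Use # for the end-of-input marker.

{ #, (, ), id }

S is the start symbol, so # ∈ FOLLOW(S).
In P' : id F S: S is at the end, add FOLLOW(P') = { #, (, ), id }.
In P' : ) F S: S is at the end, add FOLLOW(P') = { #, (, ), id }.
In F : S id F ): add FIRST(id F )) = { id }.
Union: FOLLOW(S) = { #, (, ), id }.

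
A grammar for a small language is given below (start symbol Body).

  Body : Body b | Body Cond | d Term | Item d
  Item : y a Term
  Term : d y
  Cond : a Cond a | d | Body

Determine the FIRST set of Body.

{ d, y }

From Body : Body b: add FIRST(Body) = { d, y }.
From Body : Body Cond: add FIRST(Body) = { d, y }.
Body : d Term contributes {d}.
From Body : Item d: add FIRST(Item) = { y }.
Union: FIRST(Body) = { d, y }.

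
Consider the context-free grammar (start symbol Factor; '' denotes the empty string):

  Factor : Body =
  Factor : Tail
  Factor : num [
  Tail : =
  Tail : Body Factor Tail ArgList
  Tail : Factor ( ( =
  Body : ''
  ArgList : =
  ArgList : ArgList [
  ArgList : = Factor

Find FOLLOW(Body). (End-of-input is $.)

In Factor : Body =: add FIRST(=) = { = }.
In Tail : Body Factor Tail ArgList: add FIRST(Factor Tail ArgList) = { =, num }.
Union: FOLLOW(Body) = { =, num }.

{ =, num }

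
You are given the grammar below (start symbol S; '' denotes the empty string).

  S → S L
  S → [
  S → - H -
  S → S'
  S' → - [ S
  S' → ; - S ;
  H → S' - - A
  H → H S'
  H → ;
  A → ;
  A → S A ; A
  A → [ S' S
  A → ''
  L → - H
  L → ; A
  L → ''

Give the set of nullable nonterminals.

Directly nullable (have an ''-production): A, L.
No other nonterminal has a production whose RHS symbols are all nullable.

{ A, L }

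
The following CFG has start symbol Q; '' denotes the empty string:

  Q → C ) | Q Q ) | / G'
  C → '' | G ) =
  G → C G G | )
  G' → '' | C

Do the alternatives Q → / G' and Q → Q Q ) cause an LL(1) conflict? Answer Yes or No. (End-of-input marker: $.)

FIRST(/ G') = { / } and FIRST(Q Q )) = { ), / }.
Both contain /, so the two alternatives are not disjoint — LL(1) conflict.

Yes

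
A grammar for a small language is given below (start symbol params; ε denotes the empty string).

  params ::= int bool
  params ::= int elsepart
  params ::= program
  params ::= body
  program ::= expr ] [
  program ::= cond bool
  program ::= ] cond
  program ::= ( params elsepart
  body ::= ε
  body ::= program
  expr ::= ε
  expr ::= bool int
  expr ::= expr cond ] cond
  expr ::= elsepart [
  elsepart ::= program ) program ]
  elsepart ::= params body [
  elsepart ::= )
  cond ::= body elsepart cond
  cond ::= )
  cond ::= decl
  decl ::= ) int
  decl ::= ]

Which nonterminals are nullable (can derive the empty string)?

Directly nullable (have an ε-production): body, expr.
params ::= body with every symbol nullable, so params is nullable.
No other nonterminal has a production whose RHS symbols are all nullable.

{ body, expr, params }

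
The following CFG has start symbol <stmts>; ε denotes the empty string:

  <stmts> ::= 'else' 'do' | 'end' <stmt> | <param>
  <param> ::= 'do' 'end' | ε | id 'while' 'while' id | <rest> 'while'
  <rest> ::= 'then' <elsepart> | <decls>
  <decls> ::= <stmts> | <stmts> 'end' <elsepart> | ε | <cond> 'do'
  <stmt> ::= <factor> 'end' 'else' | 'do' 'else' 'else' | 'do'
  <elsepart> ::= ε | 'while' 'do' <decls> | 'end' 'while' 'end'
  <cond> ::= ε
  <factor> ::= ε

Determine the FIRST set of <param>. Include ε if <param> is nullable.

{ 'do', 'else', 'end', 'then', 'while', id, ε }

<param> ::= 'do' 'end' contributes {'do'}.
<param> ::= ε contributes ε.
<param> ::= id 'while' 'while' id contributes {id}.
From <param> ::= <rest> 'while': <rest> nullable, take FIRST(<rest>) ∪ {'while'} = { 'do', 'else', 'end', 'then', 'while', id }.
Union: FIRST(<param>) = { 'do', 'else', 'end', 'then', 'while', id, ε }.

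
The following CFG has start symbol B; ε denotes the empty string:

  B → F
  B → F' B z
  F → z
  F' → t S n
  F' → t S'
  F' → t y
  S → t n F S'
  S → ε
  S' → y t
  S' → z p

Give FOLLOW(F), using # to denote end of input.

{ #, y, z }

In B → F: F is at the end, add FOLLOW(B) = { #, z }.
In S → t n F S': add FIRST(S') = { y, z }.
Union: FOLLOW(F) = { #, y, z }.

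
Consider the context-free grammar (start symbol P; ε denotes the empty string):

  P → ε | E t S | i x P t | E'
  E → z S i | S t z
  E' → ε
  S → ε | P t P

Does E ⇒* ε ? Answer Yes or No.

No

Nullable nonterminals: E', P, S.
No production of E has an RHS whose symbols are all nullable, so E is not nullable.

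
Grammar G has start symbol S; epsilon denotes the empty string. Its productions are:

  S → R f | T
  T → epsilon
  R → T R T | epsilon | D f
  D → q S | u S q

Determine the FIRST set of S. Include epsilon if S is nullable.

{ f, q, u, epsilon }

From S → R f: R nullable, take FIRST(R) ∪ {f} = { f, q, u }.
From S → T: add FIRST(T) = { epsilon } (including epsilon since T is nullable).
Union: FIRST(S) = { f, q, u, epsilon }.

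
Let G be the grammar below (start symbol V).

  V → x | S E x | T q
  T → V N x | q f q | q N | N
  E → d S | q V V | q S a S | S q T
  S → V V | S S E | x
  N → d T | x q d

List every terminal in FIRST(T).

{ d, q, x }

From T → V N x: add FIRST(V) = { d, q, x }.
T → q f q contributes {q}.
T → q N contributes {q}.
From T → N: add FIRST(N) = { d, x }.
Union: FIRST(T) = { d, q, x }.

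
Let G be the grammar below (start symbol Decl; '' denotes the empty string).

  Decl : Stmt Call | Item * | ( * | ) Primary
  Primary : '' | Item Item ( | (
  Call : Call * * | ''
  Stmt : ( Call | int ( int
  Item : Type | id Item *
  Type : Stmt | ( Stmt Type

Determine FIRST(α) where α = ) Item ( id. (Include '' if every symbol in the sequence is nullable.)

) is a terminal; add {)} and stop.

{ ) }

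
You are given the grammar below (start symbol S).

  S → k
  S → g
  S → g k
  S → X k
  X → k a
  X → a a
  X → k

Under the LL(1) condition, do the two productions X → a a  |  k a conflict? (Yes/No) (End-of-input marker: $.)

FIRST(a a) = { a } and FIRST(k a) = { k }.
The FIRST sets are disjoint and neither alternative is nullable — no conflict.

No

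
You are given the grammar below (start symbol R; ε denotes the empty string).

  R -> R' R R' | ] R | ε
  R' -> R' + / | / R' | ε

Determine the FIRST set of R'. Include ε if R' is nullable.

From R' -> R' + /: R' nullable, take FIRST(R') ∪ {+} = { +, / }.
R' -> / R' contributes {/}.
R' -> ε contributes ε.
Union: FIRST(R') = { +, /, ε }.

{ +, /, ε }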